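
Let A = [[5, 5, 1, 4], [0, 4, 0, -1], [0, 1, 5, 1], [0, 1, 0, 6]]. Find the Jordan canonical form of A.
J = [[5, 1, 0, 0], [0, 5, 0, 0], [0, 0, 5, 1], [0, 0, 0, 5]]

The characteristic polynomial is det(xI - A) = (x - 5)^4, so the eigenvalues are 5 (algebraic multiplicity 4).

For λ = 5: rank(A - 5I) = 2, rank((A - 5I)^2) = 0. The eigenspace has dimension 4 - 2 = 2, so there are 2 Jordan blocks; the rank sequence gives block sizes [2, 2].

Assembling the blocks gives the Jordan form J above.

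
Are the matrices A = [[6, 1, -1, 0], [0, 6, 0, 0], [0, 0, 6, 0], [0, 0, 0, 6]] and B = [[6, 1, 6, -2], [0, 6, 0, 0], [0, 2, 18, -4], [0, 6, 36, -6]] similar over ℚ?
Yes.

Two matrices over a field are similar if and only if they have the same invariant factors.

Both A and B have characteristic polynomial (x - 6)^4 and minimal polynomial (x - 6)^2. Computing further, both have invariant factors x - 6, x - 6, (x - 6)^2. Hence A and B are similar.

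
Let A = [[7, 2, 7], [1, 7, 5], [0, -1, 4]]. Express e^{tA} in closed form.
e^{tA} = [[(3*t^2/2 + t + 1)*e^{6*t}, t*(4 - 3*t)*e^{6*t}/2, t*(3*t + 14)*e^{6*t}/2], [t*(t + 1)*e^{6*t}, (-t^2 + t + 1)*e^{6*t}, t*(t + 5)*e^{6*t}], [-t^2*e^{6*t}/2, t*(t - 2)*e^{6*t}/2, (-t^2 - 4*t + 2)*e^{6*t}/2]]

A has Jordan form J = [[6, 1, 0], [0, 6, 1], [0, 0, 6]] with A = PJP^{-1}, so e^{tA} = P e^{tJ} P^{-1}.

For a Jordan block J_k(λ), e^{tJ_k(λ)} = e^{λt} · (I + tN + t^2 N^2/2! + ... + t^{k-1} N^{k-1}/(k-1)!) where N is the nilpotent superdiagonal part.

Assembling the blocks and conjugating back gives the entries of e^{tA} as shown above.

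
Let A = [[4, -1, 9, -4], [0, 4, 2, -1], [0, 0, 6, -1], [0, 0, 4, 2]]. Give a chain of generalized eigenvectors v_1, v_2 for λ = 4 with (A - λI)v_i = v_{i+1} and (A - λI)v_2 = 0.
v_1 = [[1, 1, 2, 4]]^T, v_2 = [[1, 0, 0, 0]]^T

We seek v_1 ∈ ker((A - 4I)^2) \ ker(A - 4I), then set v_{i+1} = (A - 4I) v_i.

One such chain is v_1 = [[1, 1, 2, 4]]^T, v_2 = [[1, 0, 0, 0]]^T. Check: (A - 4I) v_2 = [[0, 0, 0, 0]]^T = 0.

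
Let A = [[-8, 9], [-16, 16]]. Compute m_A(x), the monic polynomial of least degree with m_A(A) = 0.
m_A(x) = (x - 4)^2

The characteristic polynomial factors as (x - 4)^2. The minimal polynomial is ∏(x - λ)^{k_λ} where k_λ is the size of the largest Jordan block at λ.

For λ = 4: rank(A - 4I) = 1, and the largest Jordan block has size 2 (the smallest k with rank((A - 4I)^k) = rank((A - 4I)^(k+1))).

So m_A(x) = (x - 4)^2.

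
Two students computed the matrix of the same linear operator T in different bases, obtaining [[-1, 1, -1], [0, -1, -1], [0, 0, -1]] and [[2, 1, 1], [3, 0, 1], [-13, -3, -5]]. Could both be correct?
Two matrices over a field are similar if and only if they have the same invariant factors.

Both A and B have characteristic polynomial (x + 1)^3 and minimal polynomial (x + 1)^3. Computing further, both have invariant factors (x + 1)^3. Hence A and B are similar.

Yes.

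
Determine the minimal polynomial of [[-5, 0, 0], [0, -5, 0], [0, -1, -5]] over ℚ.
m_A(x) = (x + 5)^2

The characteristic polynomial factors as (x + 5)^3. The minimal polynomial is ∏(x - λ)^{k_λ} where k_λ is the size of the largest Jordan block at λ.

For λ = -5: rank(A + 5I) = 1, and the largest Jordan block has size 2 (the smallest k with rank((A + 5I)^k) = rank((A + 5I)^(k+1))).

So m_A(x) = (x + 5)^2.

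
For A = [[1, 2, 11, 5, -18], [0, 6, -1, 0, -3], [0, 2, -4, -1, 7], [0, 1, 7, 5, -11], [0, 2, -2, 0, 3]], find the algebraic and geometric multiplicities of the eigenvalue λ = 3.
The characteristic polynomial is (x - 3)^3(x - 1)^2, so the factor x - 3 appears with exponent 3: the algebraic multiplicity is 3.

rank(A - 3I) = 4, so the eigenspace has dimension 5 - 4 = 1: the geometric multiplicity is 1.

Since 1 < 3, A is not diagonalizable.

algebraic multiplicity 3, geometric multiplicity 1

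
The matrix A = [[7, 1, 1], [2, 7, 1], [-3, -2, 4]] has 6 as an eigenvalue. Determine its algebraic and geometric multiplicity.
The characteristic polynomial is (x - 6)^3, so the factor x - 6 appears with exponent 3: the algebraic multiplicity is 3.

rank(A - 6I) = 2, so the eigenspace has dimension 3 - 2 = 1: the geometric multiplicity is 1.

Since 1 < 3, A is not diagonalizable.

algebraic multiplicity 3, geometric multiplicity 1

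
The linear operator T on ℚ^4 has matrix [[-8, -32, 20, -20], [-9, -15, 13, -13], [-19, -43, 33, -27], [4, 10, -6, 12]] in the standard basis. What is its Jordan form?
The characteristic polynomial is det(xI - A) = (x - 6)^3(x - 4), so the eigenvalues are 4 (algebraic multiplicity 1), 6 (algebraic multiplicity 3).

For λ = 4: algebraic multiplicity 1 gives one 1×1 block.

For λ = 6: rank(A - 6I) = 2, rank((A - 6I)^2) = 1. The eigenspace has dimension 4 - 2 = 2, so there are 2 Jordan blocks; the rank sequence gives block sizes [2, 1].

Assembling the blocks gives the Jordan form J above.

J = [[4, 0, 0, 0], [0, 6, 1, 0], [0, 0, 6, 0], [0, 0, 0, 6]]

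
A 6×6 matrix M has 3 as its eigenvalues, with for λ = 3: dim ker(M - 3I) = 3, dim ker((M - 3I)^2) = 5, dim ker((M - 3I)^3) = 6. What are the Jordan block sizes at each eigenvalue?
Jordan blocks: (3, 3), (3, 2), (3, 1)

λ = 3: successive nullity increments [3, 2, 1] count blocks of size ≥ k; block sizes are [3, 2, 1].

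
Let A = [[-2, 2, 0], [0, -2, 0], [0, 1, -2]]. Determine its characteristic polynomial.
χ_A(x) = (x + 2)^3

xI - A = [[x + 2, -2, 0], [0, x + 2, 0], [0, -1, x + 2]].

Expanding det(xI - A) along the first row:
det(xI - A) = + (x + 2)·det([[x + 2, 0], [-1, x + 2]]) - (-2)·det([[0, 0], [0, x + 2]]) + (0)·det([[0, x + 2], [0, -1]]).

Evaluating gives χ_A(x) = x^3 + 6x^2 + 12x + 8 = (x + 2)^3.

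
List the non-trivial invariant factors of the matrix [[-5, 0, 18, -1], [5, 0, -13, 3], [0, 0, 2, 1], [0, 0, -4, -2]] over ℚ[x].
The Jordan structure of A has elementary divisors (x + 5), x^3. Arranging the block sizes at each eigenvalue in decreasing order and taking row products gives the invariant factors.

Invariant factors (smallest first, each dividing the next): x^3(x + 5).

Check: the last factor x^3(x + 5) is the minimal polynomial, and the product x^3(x + 5) is the characteristic polynomial.

x^3(x + 5)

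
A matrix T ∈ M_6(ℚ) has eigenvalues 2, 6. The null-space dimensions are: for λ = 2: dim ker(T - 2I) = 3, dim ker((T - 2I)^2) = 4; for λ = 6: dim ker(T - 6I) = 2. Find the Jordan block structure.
Jordan blocks: (2, 2), (2, 1), (2, 1), (6, 1), (6, 1)

λ = 2: successive nullity increments [3, 1] count blocks of size ≥ k; block sizes are [2, 1, 1].
λ = 6: successive nullity increments [2] count blocks of size ≥ k; block sizes are [1, 1].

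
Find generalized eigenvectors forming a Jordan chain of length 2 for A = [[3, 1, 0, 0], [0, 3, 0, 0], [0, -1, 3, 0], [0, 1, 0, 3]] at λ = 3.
v_1 = [[0, 1, -1, 1]]^T, v_2 = [[1, 0, -1, 1]]^T

We seek v_1 ∈ ker((A - 3I)^2) \ ker(A - 3I), then set v_{i+1} = (A - 3I) v_i.

One such chain is v_1 = [[0, 1, -1, 1]]^T, v_2 = [[1, 0, -1, 1]]^T. Check: (A - 3I) v_2 = [[0, 0, 0, 0]]^T = 0.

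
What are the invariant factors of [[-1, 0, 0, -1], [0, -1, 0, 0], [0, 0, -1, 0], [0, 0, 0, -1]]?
The Jordan structure of A has elementary divisors (x + 1)^2, (x + 1), (x + 1). Arranging the block sizes at each eigenvalue in decreasing order and taking row products gives the invariant factors.

Invariant factors (smallest first, each dividing the next): x + 1, x + 1, (x + 1)^2.

Check: the last factor (x + 1)^2 is the minimal polynomial, and the product (x + 1)^4 is the characteristic polynomial.

x + 1, x + 1, (x + 1)^2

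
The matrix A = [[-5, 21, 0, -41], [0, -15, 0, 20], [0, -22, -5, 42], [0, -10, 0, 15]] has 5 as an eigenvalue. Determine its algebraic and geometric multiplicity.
algebraic multiplicity 1, geometric multiplicity 1

The characteristic polynomial is (x - 5)(x + 5)^3, so the factor x - 5 appears with exponent 1: the algebraic multiplicity is 1.

rank(A - 5I) = 3, so the eigenspace has dimension 4 - 3 = 1: the geometric multiplicity is 1.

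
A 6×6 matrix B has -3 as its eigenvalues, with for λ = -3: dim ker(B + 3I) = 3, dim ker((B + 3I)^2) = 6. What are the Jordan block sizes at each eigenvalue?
Jordan blocks: (-3, 2), (-3, 2), (-3, 2)

λ = -3: successive nullity increments [3, 3] count blocks of size ≥ k; block sizes are [2, 2, 2].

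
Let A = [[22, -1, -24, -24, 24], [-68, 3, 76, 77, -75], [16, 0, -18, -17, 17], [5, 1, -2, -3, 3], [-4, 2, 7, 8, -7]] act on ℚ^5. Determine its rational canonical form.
The invariant factors of A (the non-unit diagonal entries of the Smith normal form of xI - A over ℚ[x]) are (x - 1)(x + 4)(x^3 - x + 5), each dividing the next. The characteristic polynomial is their product, (x - 1)(x + 4)(x^3 - x + 5).

The rational canonical form is the block-diagonal matrix of companion matrices C(f_i):
R = [[0, 0, 0, 0, 20], [1, 0, 0, 0, -19], [0, 1, 0, 0, -2], [0, 0, 1, 0, 5], [0, 0, 0, 1, -3]].

Note the characteristic polynomial does not split into linear factors over ℚ, so A has no Jordan form over ℚ; the rational canonical form exists over any field.

R = [[0, 0, 0, 0, 20], [1, 0, 0, 0, -19], [0, 1, 0, 0, -2], [0, 0, 1, 0, 5], [0, 0, 0, 1, -3]]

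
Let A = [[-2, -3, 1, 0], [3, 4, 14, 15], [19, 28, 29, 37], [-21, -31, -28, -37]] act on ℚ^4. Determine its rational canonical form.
R = [[0, 0, 0, 0], [1, 0, 0, 24], [0, 1, 0, -2], [0, 0, 1, -6]]

The invariant factors of A (the non-unit diagonal entries of the Smith normal form of xI - A over ℚ[x]) are x(x + 4)(x^2 + 2x - 6), each dividing the next. The characteristic polynomial is their product, x(x + 4)(x^2 + 2x - 6).

The rational canonical form is the block-diagonal matrix of companion matrices C(f_i):
R = [[0, 0, 0, 0], [1, 0, 0, 24], [0, 1, 0, -2], [0, 0, 1, -6]].

Note the characteristic polynomial does not split into linear factors over ℚ, so A has no Jordan form over ℚ; the rational canonical form exists over any field.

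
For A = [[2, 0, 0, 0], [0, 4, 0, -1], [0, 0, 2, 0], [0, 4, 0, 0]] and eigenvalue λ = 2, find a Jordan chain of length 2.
We seek v_1 ∈ ker((A - 2I)^2) \ ker(A - 2I), then set v_{i+1} = (A - 2I) v_i.

One such chain is v_1 = [[0, 1, 0, 1]]^T, v_2 = [[0, 1, 0, 2]]^T. Check: (A - 2I) v_2 = [[0, 0, 0, 0]]^T = 0.

v_1 = [[0, 1, 0, 1]]^T, v_2 = [[0, 1, 0, 2]]^T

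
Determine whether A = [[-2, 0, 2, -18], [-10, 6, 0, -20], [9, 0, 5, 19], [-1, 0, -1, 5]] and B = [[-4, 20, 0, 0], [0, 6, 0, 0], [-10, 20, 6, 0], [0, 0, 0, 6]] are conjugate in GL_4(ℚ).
No.

Both have characteristic polynomial (x - 6)^3(x + 4), but the minimal polynomial of A is (x - 6)^2(x + 4) while the minimal polynomial of B is (x - 6)(x + 4). The minimal polynomial is a similarity invariant, so A and B are not similar.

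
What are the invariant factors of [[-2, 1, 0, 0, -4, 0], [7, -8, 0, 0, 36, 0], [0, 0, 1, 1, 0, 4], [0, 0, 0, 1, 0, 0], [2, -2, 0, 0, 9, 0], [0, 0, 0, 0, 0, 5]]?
The Jordan structure of A has elementary divisors (x + 1)^2, (x - 1)^2, (x - 1), (x - 5). Arranging the block sizes at each eigenvalue in decreasing order and taking row products gives the invariant factors.

Invariant factors (smallest first, each dividing the next): x - 1, (x - 5)(x - 1)^2(x + 1)^2.

Check: the last factor (x - 5)(x - 1)^2(x + 1)^2 is the minimal polynomial, and the product (x - 5)(x - 1)^3(x + 1)^2 is the characteristic polynomial.

x - 1, (x - 5)(x - 1)^2(x + 1)^2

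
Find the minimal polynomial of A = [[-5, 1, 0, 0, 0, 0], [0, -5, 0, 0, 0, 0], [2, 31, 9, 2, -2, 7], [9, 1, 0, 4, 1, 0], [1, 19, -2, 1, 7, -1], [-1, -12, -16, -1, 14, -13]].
m_A(x) = (x - 4)^3(x + 5)^2

The characteristic polynomial factors as (x - 4)^3(x + 5)^3. The minimal polynomial is ∏(x - λ)^{k_λ} where k_λ is the size of the largest Jordan block at λ.

For λ = -5: rank(A + 5I) = 4, and the largest Jordan block has size 2 (the smallest k with rank((A + 5I)^k) = rank((A + 5I)^(k+1))).
For λ = 4: rank(A - 4I) = 5, and the largest Jordan block has size 3 (the smallest k with rank((A - 4I)^k) = rank((A - 4I)^(k+1))).

So m_A(x) = (x - 4)^3(x + 5)^2.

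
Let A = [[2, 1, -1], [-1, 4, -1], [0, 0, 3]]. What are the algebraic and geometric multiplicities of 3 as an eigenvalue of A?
The characteristic polynomial is (x - 3)^3, so the factor x - 3 appears with exponent 3: the algebraic multiplicity is 3.

rank(A - 3I) = 1, so the eigenspace has dimension 3 - 1 = 2: the geometric multiplicity is 2.

Since 2 < 3, A is not diagonalizable.

algebraic multiplicity 3, geometric multiplicity 2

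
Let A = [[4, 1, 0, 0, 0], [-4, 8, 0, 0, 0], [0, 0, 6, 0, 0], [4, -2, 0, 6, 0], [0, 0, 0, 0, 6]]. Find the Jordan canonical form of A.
The characteristic polynomial is det(xI - A) = (x - 6)^5, so the eigenvalues are 6 (algebraic multiplicity 5).

For λ = 6: rank(A - 6I) = 1, rank((A - 6I)^2) = 0. The eigenspace has dimension 5 - 1 = 4, so there are 4 Jordan blocks; the rank sequence gives block sizes [2, 1, 1, 1].

Assembling the blocks gives the Jordan form J above.

J = [[6, 1, 0, 0, 0], [0, 6, 0, 0, 0], [0, 0, 6, 0, 0], [0, 0, 0, 6, 0], [0, 0, 0, 0, 6]]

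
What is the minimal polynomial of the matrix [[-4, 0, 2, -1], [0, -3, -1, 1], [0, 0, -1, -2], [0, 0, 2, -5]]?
m_A(x) = (x + 3)^2(x + 4)

The characteristic polynomial factors as (x + 3)^3(x + 4). The minimal polynomial is ∏(x - λ)^{k_λ} where k_λ is the size of the largest Jordan block at λ.

For λ = -4: rank(A + 4I) = 3, and the largest Jordan block has size 1 (the smallest k with rank((A + 4I)^k) = rank((A + 4I)^(k+1))).
For λ = -3: rank(A + 3I) = 2, and the largest Jordan block has size 2 (the smallest k with rank((A + 3I)^k) = rank((A + 3I)^(k+1))).

So m_A(x) = (x + 3)^2(x + 4).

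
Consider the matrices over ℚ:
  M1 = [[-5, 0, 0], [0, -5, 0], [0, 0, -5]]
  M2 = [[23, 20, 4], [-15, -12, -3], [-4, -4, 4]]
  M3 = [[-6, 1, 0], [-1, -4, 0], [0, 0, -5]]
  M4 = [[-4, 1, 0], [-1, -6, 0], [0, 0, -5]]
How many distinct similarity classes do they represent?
Characteristic polynomials: χ_{M1} = (x + 5)^3, χ_{M2} = (x - 6)^2(x - 3), χ_{M3} = (x + 5)^3, χ_{M4} = (x + 5)^3.

{M1}: invariant factors x + 5, x + 5, x + 5.

{M2}: invariant factors (x - 6)^2(x - 3).

{M3, M4}: invariant factors x + 5, (x + 5)^2.

Matrices are similar if and only if their invariant-factor lists agree; the partition into similarity classes is {M1}, {M2}, {M3, M4}.

3 classes: {M1}, {M2}, {M3, M4}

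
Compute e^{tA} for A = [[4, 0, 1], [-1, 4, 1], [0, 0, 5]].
e^{tA} = [[e^{4*t}, 0, (e^{t} - 1)*e^{4*t}], [-t*e^{4*t}, e^{4*t}, t*e^{4*t}], [0, 0, e^{5*t}]]

A has Jordan form J = [[4, 1, 0], [0, 4, 0], [0, 0, 5]] with A = PJP^{-1}, so e^{tA} = P e^{tJ} P^{-1}.

For a Jordan block J_k(λ), e^{tJ_k(λ)} = e^{λt} · (I + tN + t^2 N^2/2! + ... + t^{k-1} N^{k-1}/(k-1)!) where N is the nilpotent superdiagonal part.

Assembling the blocks and conjugating back gives the entries of e^{tA} as shown above.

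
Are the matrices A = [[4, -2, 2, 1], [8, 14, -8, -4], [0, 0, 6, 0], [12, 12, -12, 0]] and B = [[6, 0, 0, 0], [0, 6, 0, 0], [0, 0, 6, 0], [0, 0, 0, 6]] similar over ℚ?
Both have characteristic polynomial (x - 6)^4, but the minimal polynomial of A is (x - 6)^2 while the minimal polynomial of B is x - 6. The minimal polynomial is a similarity invariant, so A and B are not similar.

No.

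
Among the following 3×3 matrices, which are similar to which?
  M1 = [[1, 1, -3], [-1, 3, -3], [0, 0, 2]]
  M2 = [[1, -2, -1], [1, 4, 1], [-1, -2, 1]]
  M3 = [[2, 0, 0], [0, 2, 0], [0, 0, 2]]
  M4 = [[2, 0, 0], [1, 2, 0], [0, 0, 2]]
2 classes: {M1, M2, M4}, {M3}

Characteristic polynomials: χ_{M1} = (x - 2)^3, χ_{M2} = (x - 2)^3, χ_{M3} = (x - 2)^3, χ_{M4} = (x - 2)^3.

{M1, M2, M4}: invariant factors x - 2, (x - 2)^2.

{M3}: invariant factors x - 2, x - 2, x - 2.

Matrices are similar if and only if their invariant-factor lists agree; the partition into similarity classes is {M1, M2, M4}, {M3}.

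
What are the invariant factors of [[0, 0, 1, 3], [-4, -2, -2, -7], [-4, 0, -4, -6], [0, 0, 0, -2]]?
(x + 2)^2, (x + 2)^2

The Jordan structure of A has elementary divisors (x + 2)^2, (x + 2)^2. Arranging the block sizes at each eigenvalue in decreasing order and taking row products gives the invariant factors.

Invariant factors (smallest first, each dividing the next): (x + 2)^2, (x + 2)^2.

Check: the last factor (x + 2)^2 is the minimal polynomial, and the product (x + 2)^4 is the characteristic polynomial.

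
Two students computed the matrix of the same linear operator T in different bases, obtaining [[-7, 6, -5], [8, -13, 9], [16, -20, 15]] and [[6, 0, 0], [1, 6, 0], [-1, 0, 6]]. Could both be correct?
No.

trace(A) = -5 but trace(B) = 18. The trace is a similarity invariant, so A and B are not similar.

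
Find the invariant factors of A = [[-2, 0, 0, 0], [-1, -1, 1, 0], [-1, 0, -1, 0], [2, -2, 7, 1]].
The Jordan structure of A has elementary divisors (x + 2), (x + 1)^2, (x - 1). Arranging the block sizes at each eigenvalue in decreasing order and taking row products gives the invariant factors.

Invariant factors (smallest first, each dividing the next): (x - 1)(x + 1)^2(x + 2).

Check: the last factor (x - 1)(x + 1)^2(x + 2) is the minimal polynomial, and the product (x - 1)(x + 1)^2(x + 2) is the characteristic polynomial.

(x - 1)(x + 1)^2(x + 2)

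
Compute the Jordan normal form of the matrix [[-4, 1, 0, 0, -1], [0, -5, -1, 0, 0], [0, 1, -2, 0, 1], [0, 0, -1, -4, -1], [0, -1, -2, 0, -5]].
The characteristic polynomial is det(xI - A) = (x + 4)^5, so the eigenvalues are -4 (algebraic multiplicity 5).

For λ = -4: rank(A + 4I) = 2, rank((A + 4I)^2) = 1, rank((A + 4I)^3) = 0. The eigenspace has dimension 5 - 2 = 3, so there are 3 Jordan blocks; the rank sequence gives block sizes [3, 1, 1].

Assembling the blocks gives the Jordan form J above.

J = [[-4, 1, 0, 0, 0], [0, -4, 1, 0, 0], [0, 0, -4, 0, 0], [0, 0, 0, -4, 0], [0, 0, 0, 0, -4]]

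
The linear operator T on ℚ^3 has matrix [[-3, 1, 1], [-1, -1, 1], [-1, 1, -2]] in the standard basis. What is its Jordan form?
J = [[-2, 1, 0], [0, -2, 1], [0, 0, -2]]

The characteristic polynomial is det(xI - A) = (x + 2)^3, so the eigenvalues are -2 (algebraic multiplicity 3).

For λ = -2: rank(A + 2I) = 2, rank((A + 2I)^2) = 1, rank((A + 2I)^3) = 0. The eigenspace has dimension 3 - 2 = 1, so there is 1 Jordan block; the rank sequence gives block sizes [3].

Assembling the blocks gives the Jordan form J above.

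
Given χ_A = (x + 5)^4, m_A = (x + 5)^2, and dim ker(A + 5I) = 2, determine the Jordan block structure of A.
λ = -5: algebraic multiplicity 4 (exponent in χ_A), largest block size 2 (exponent in m_A), 2 blocks (geometric multiplicity). These force block sizes [2, 2].

Jordan blocks: (-5, 2), (-5, 2)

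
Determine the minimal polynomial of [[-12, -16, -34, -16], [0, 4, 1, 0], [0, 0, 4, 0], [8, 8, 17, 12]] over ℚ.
m_A(x) = (x - 4)^2(x + 4)

The characteristic polynomial factors as (x - 4)^3(x + 4). The minimal polynomial is ∏(x - λ)^{k_λ} where k_λ is the size of the largest Jordan block at λ.

For λ = -4: rank(A + 4I) = 3, and the largest Jordan block has size 1 (the smallest k with rank((A + 4I)^k) = rank((A + 4I)^(k+1))).
For λ = 4: rank(A - 4I) = 2, and the largest Jordan block has size 2 (the smallest k with rank((A - 4I)^k) = rank((A - 4I)^(k+1))).

So m_A(x) = (x - 4)^2(x + 4).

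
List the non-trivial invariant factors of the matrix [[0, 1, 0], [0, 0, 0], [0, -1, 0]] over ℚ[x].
The Jordan structure of A has elementary divisors x^2, x. Arranging the block sizes at each eigenvalue in decreasing order and taking row products gives the invariant factors.

Invariant factors (smallest first, each dividing the next): x, x^2.

Check: the last factor x^2 is the minimal polynomial, and the product x^3 is the characteristic polynomial.

x, x^2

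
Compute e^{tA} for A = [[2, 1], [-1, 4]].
e^{tA} = [[(1 - t)*e^{3*t}, t*e^{3*t}], [-t*e^{3*t}, (t + 1)*e^{3*t}]]

A has Jordan form J = [[3, 1], [0, 3]] with A = PJP^{-1}, so e^{tA} = P e^{tJ} P^{-1}.

For a Jordan block J_k(λ), e^{tJ_k(λ)} = e^{λt} · (I + tN + t^2 N^2/2! + ... + t^{k-1} N^{k-1}/(k-1)!) where N is the nilpotent superdiagonal part.

Assembling the blocks and conjugating back gives the entries of e^{tA} as shown above.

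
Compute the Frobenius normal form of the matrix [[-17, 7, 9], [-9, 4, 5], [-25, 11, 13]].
R = [[0, 0, 4], [1, 0, 4], [0, 1, 0]]

The invariant factors of A (the non-unit diagonal entries of the Smith normal form of xI - A over ℚ[x]) are x^3 - 4x - 4, each dividing the next. The characteristic polynomial is their product, x^3 - 4x - 4.

The rational canonical form is the block-diagonal matrix of companion matrices C(f_i):
R = [[0, 0, 4], [1, 0, 4], [0, 1, 0]].

Note the characteristic polynomial does not split into linear factors over ℚ, so A has no Jordan form over ℚ; the rational canonical form exists over any field.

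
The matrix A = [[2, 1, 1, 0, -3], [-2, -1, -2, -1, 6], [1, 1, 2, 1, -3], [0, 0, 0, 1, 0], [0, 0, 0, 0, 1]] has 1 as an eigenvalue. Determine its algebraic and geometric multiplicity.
algebraic multiplicity 5, geometric multiplicity 3

The characteristic polynomial is (x - 1)^5, so the factor x - 1 appears with exponent 5: the algebraic multiplicity is 5.

rank(A - I) = 2, so the eigenspace has dimension 5 - 2 = 3: the geometric multiplicity is 3.

Since 3 < 5, A is not diagonalizable.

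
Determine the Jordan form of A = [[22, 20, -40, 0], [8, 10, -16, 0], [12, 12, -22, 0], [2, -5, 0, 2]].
The characteristic polynomial is det(xI - A) = (x - 6)(x - 2)^3, so the eigenvalues are 2 (algebraic multiplicity 3), 6 (algebraic multiplicity 1).

For λ = 2: rank(A - 2I) = 2, rank((A - 2I)^2) = 1. The eigenspace has dimension 4 - 2 = 2, so there are 2 Jordan blocks; the rank sequence gives block sizes [2, 1].

For λ = 6: algebraic multiplicity 1 gives one 1×1 block.

Assembling the blocks gives the Jordan form J above.

J = [[2, 1, 0, 0], [0, 2, 0, 0], [0, 0, 2, 0], [0, 0, 0, 6]]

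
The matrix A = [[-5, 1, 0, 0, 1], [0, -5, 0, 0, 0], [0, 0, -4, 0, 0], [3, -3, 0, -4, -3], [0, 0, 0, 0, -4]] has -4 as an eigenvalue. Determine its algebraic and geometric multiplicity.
The characteristic polynomial is (x + 4)^3(x + 5)^2, so the factor x + 4 appears with exponent 3: the algebraic multiplicity is 3.

rank(A + 4I) = 2, so the eigenspace has dimension 5 - 2 = 3: the geometric multiplicity is 3.

algebraic multiplicity 3, geometric multiplicity 3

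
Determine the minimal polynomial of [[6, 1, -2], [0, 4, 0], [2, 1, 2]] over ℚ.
The characteristic polynomial factors as (x - 4)^3. The minimal polynomial is ∏(x - λ)^{k_λ} where k_λ is the size of the largest Jordan block at λ.

For λ = 4: rank(A - 4I) = 1, and the largest Jordan block has size 2 (the smallest k with rank((A - 4I)^k) = rank((A - 4I)^(k+1))).

So m_A(x) = (x - 4)^2.

m_A(x) = (x - 4)^2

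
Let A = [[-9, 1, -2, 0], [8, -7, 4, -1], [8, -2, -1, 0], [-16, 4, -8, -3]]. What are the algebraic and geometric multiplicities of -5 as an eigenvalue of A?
The characteristic polynomial is (x + 5)^4, so the factor x + 5 appears with exponent 4: the algebraic multiplicity is 4.

rank(A + 5I) = 2, so the eigenspace has dimension 4 - 2 = 2: the geometric multiplicity is 2.

Since 2 < 4, A is not diagonalizable.

algebraic multiplicity 4, geometric multiplicity 2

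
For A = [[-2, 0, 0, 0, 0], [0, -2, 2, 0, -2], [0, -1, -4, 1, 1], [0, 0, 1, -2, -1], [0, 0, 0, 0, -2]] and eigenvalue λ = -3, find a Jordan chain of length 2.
v_1 = [[0, 2, 0, 1, 0]]^T, v_2 = [[0, 2, -1, 1, 0]]^T

We seek v_1 ∈ ker((A + 3I)^2) \ ker(A + 3I), then set v_{i+1} = (A + 3I) v_i.

One such chain is v_1 = [[0, 2, 0, 1, 0]]^T, v_2 = [[0, 2, -1, 1, 0]]^T. Check: (A + 3I) v_2 = [[0, 0, 0, 0, 0]]^T = 0.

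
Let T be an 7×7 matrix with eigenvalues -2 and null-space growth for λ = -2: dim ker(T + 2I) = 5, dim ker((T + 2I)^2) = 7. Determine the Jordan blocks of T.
Jordan blocks: (-2, 2), (-2, 2), (-2, 1), (-2, 1), (-2, 1)

λ = -2: successive nullity increments [5, 2] count blocks of size ≥ k; block sizes are [2, 2, 1, 1, 1].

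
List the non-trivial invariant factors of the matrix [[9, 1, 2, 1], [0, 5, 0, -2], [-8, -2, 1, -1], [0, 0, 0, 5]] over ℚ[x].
(x - 5)^2, (x - 5)^2

The Jordan structure of A has elementary divisors (x - 5)^2, (x - 5)^2. Arranging the block sizes at each eigenvalue in decreasing order and taking row products gives the invariant factors.

Invariant factors (smallest first, each dividing the next): (x - 5)^2, (x - 5)^2.

Check: the last factor (x - 5)^2 is the minimal polynomial, and the product (x - 5)^4 is the characteristic polynomial.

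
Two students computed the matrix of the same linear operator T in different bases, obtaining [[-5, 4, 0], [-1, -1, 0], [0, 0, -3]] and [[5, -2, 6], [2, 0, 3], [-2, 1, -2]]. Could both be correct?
No.

trace(A) = -9 but trace(B) = 3. The trace is a similarity invariant, so A and B are not similar.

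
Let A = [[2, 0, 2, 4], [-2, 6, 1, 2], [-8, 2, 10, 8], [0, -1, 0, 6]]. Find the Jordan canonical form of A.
J = [[6, 1, 0, 0], [0, 6, 1, 0], [0, 0, 6, 0], [0, 0, 0, 6]]

The characteristic polynomial is det(xI - A) = (x - 6)^4, so the eigenvalues are 6 (algebraic multiplicity 4).

For λ = 6: rank(A - 6I) = 2, rank((A - 6I)^2) = 1, rank((A - 6I)^3) = 0. The eigenspace has dimension 4 - 2 = 2, so there are 2 Jordan blocks; the rank sequence gives block sizes [3, 1].

Assembling the blocks gives the Jordan form J above.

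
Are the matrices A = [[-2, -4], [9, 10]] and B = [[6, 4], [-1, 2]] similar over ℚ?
Yes.

Two matrices over a field are similar if and only if they have the same invariant factors.

Both A and B have characteristic polynomial (x - 4)^2 and minimal polynomial (x - 4)^2. Computing further, both have invariant factors (x - 4)^2. Hence A and B are similar.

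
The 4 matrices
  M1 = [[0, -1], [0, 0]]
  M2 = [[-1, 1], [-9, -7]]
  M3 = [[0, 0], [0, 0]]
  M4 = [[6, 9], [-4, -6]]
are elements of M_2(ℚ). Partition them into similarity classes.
Characteristic polynomials: χ_{M1} = x^2, χ_{M2} = (x + 4)^2, χ_{M3} = x^2, χ_{M4} = x^2.

{M1, M4}: invariant factors x^2.

{M2}: invariant factors (x + 4)^2.

{M3}: invariant factors x, x.

Matrices are similar if and only if their invariant-factor lists agree; the partition into similarity classes is {M1, M4}, {M2}, {M3}.

3 classes: {M1, M4}, {M2}, {M3}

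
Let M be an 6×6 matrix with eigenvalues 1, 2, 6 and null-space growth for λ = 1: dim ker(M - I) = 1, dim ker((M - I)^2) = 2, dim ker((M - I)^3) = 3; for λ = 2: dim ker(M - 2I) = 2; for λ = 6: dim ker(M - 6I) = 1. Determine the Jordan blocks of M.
λ = 1: successive nullity increments [1, 1, 1] count blocks of size ≥ k; block sizes are [3].
λ = 2: successive nullity increments [2] count blocks of size ≥ k; block sizes are [1, 1].
λ = 6: successive nullity increments [1] count blocks of size ≥ k; block sizes are [1].

Jordan blocks: (1, 3), (2, 1), (2, 1), (6, 1)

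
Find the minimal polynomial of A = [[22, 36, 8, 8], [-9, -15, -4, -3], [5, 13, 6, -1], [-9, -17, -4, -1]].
The characteristic polynomial factors as (x - 4)^2(x - 2)^2. The minimal polynomial is ∏(x - λ)^{k_λ} where k_λ is the size of the largest Jordan block at λ.

For λ = 2: rank(A - 2I) = 2, and the largest Jordan block has size 1 (the smallest k with rank((A - 2I)^k) = rank((A - 2I)^(k+1))).
For λ = 4: rank(A - 4I) = 3, and the largest Jordan block has size 2 (the smallest k with rank((A - 4I)^k) = rank((A - 4I)^(k+1))).

So m_A(x) = (x - 4)^2(x - 2).

m_A(x) = (x - 4)^2(x - 2)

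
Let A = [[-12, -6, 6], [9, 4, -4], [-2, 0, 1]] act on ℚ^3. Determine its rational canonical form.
R = [[0, 0, 6], [1, 0, -10], [0, 1, -7]]

The invariant factors of A (the non-unit diagonal entries of the Smith normal form of xI - A over ℚ[x]) are (x + 3)(x^2 + 4x - 2), each dividing the next. The characteristic polynomial is their product, (x + 3)(x^2 + 4x - 2).

The rational canonical form is the block-diagonal matrix of companion matrices C(f_i):
R = [[0, 0, 6], [1, 0, -10], [0, 1, -7]].

Note the characteristic polynomial does not split into linear factors over ℚ, so A has no Jordan form over ℚ; the rational canonical form exists over any field.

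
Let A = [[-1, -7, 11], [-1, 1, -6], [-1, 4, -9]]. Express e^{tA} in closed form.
A has Jordan form J = [[-3, 1, 0], [0, -3, 1], [0, 0, -3]] with A = PJP^{-1}, so e^{tA} = P e^{tJ} P^{-1}.

For a Jordan block J_k(λ), e^{tJ_k(λ)} = e^{λt} · (I + tN + t^2 N^2/2! + ... + t^{k-1} N^{k-1}/(k-1)!) where N is the nilpotent superdiagonal part.

Assembling the blocks and conjugating back gives the entries of e^{tA} as shown above.

e^{tA} = [[(2*t + 1)*e^{-3*t}, t*(t - 7)*e^{-3*t}, t*(11 - t)*e^{-3*t}], [-t*e^{-3*t}, (-t^2 + 8*t + 2)*e^{-3*t}/2, t*(t - 12)*e^{-3*t}/2], [-t*e^{-3*t}, t*(8 - t)*e^{-3*t}/2, (t^2 - 12*t + 2)*e^{-3*t}/2]]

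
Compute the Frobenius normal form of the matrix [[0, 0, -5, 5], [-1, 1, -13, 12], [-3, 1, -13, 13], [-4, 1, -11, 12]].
R = [[0, 0, 0, 5], [1, 0, 0, -12], [0, 1, 0, 8], [0, 0, 1, 0]]

The invariant factors of A (the non-unit diagonal entries of the Smith normal form of xI - A over ℚ[x]) are (x - 1)^2(x^2 + 2x - 5), each dividing the next. The characteristic polynomial is their product, (x - 1)^2(x^2 + 2x - 5).

The rational canonical form is the block-diagonal matrix of companion matrices C(f_i):
R = [[0, 0, 0, 5], [1, 0, 0, -12], [0, 1, 0, 8], [0, 0, 1, 0]].

Note the characteristic polynomial does not split into linear factors over ℚ, so A has no Jordan form over ℚ; the rational canonical form exists over any field.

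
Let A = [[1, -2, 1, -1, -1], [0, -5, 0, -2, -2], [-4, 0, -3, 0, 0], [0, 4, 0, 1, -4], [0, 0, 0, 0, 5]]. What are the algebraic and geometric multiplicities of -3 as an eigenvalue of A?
The characteristic polynomial is (x - 5)(x + 1)^3(x + 3), so the factor x + 3 appears with exponent 1: the algebraic multiplicity is 1.

rank(A + 3I) = 4, so the eigenspace has dimension 5 - 4 = 1: the geometric multiplicity is 1.

algebraic multiplicity 1, geometric multiplicity 1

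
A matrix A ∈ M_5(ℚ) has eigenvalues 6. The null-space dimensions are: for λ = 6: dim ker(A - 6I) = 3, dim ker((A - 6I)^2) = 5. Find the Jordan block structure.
Jordan blocks: (6, 2), (6, 2), (6, 1)

λ = 6: successive nullity increments [3, 2] count blocks of size ≥ k; block sizes are [2, 2, 1].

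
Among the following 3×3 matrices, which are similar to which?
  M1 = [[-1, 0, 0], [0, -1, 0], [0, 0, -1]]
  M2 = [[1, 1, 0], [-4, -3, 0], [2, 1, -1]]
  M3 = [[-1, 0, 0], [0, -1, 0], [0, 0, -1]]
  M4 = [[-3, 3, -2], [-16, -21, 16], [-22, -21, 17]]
3 classes: {M1, M3}, {M2}, {M4}

Characteristic polynomials: χ_{M1} = (x + 1)^3, χ_{M2} = (x + 1)^3, χ_{M3} = (x + 1)^3, χ_{M4} = (x - 3)(x + 5)^2.

{M1, M3}: invariant factors x + 1, x + 1, x + 1.

{M2}: invariant factors x + 1, (x + 1)^2.

{M4}: invariant factors (x - 3)(x + 5)^2.

Matrices are similar if and only if their invariant-factor lists agree; the partition into similarity classes is {M1, M3}, {M2}, {M4}.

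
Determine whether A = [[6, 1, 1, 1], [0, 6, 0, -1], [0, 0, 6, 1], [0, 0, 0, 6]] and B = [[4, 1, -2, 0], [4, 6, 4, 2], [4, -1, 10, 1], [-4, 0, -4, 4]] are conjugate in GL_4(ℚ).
Two matrices over a field are similar if and only if they have the same invariant factors.

Both A and B have characteristic polynomial (x - 6)^4 and minimal polynomial (x - 6)^2. Computing further, both have invariant factors (x - 6)^2, (x - 6)^2. Hence A and B are similar.

Yes.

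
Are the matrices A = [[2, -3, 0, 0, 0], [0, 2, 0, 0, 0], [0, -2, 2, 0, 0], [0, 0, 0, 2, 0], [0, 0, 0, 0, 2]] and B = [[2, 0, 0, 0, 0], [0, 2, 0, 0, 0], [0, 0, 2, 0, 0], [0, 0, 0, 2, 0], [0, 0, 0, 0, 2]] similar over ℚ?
Both have characteristic polynomial (x - 2)^5, but the minimal polynomial of A is (x - 2)^2 while the minimal polynomial of B is x - 2. The minimal polynomial is a similarity invariant, so A and B are not similar.

No.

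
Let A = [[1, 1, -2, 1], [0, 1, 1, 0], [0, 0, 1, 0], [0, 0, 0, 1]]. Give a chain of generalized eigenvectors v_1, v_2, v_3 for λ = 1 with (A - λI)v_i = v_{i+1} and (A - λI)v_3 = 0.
v_1 = [[1, 3, 1, -1]]^T, v_2 = [[0, 1, 0, 0]]^T, v_3 = [[1, 0, 0, 0]]^T

We seek v_1 ∈ ker((A - I)^3) \ ker((A - I)^2), then set v_{i+1} = (A - I) v_i.

One such chain is v_1 = [[1, 3, 1, -1]]^T, v_2 = [[0, 1, 0, 0]]^T, v_3 = [[1, 0, 0, 0]]^T. Check: (A - I) v_3 = [[0, 0, 0, 0]]^T = 0.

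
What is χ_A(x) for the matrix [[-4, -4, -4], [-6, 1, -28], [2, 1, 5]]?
xI - A = [[x + 4, 4, 4], [6, x - 1, 28], [-2, -1, x - 5]].

Expanding det(xI - A) along the first row:
det(xI - A) = + (x + 4)·det([[x - 1, 28], [-1, x - 5]]) - (4)·det([[6, 28], [-2, x - 5]]) + (4)·det([[6, x - 1], [-2, -1]]).

Evaluating gives χ_A(x) = x^3 - 2x^2 - 7x - 4 = (x - 4)(x + 1)^2.

χ_A(x) = (x - 4)(x + 1)^2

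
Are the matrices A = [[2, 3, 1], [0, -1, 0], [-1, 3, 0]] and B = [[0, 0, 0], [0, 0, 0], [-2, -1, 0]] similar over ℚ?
trace(A) = 1 but trace(B) = 0. The trace is a similarity invariant, so A and B are not similar.

No.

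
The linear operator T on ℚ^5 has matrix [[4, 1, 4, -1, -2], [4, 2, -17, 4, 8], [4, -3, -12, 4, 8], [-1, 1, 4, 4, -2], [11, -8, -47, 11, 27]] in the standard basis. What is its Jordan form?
J = [[5, 1, 0, 0, 0], [0, 5, 1, 0, 0], [0, 0, 5, 0, 0], [0, 0, 0, 5, 0], [0, 0, 0, 0, 5]]

The characteristic polynomial is det(xI - A) = (x - 5)^5, so the eigenvalues are 5 (algebraic multiplicity 5).

For λ = 5: rank(A - 5I) = 2, rank((A - 5I)^2) = 1, rank((A - 5I)^3) = 0. The eigenspace has dimension 5 - 2 = 3, so there are 3 Jordan blocks; the rank sequence gives block sizes [3, 1, 1].

Assembling the blocks gives the Jordan form J above.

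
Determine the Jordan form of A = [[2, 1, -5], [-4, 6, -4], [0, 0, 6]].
The characteristic polynomial is det(xI - A) = (x - 6)(x - 4)^2, so the eigenvalues are 4 (algebraic multiplicity 2), 6 (algebraic multiplicity 1).

For λ = 4: rank(A - 4I) = 2, rank((A - 4I)^2) = 1. The eigenspace has dimension 3 - 2 = 1, so there is 1 Jordan block; the rank sequence gives block sizes [2].

For λ = 6: algebraic multiplicity 1 gives one 1×1 block.

Assembling the blocks gives the Jordan form J above.

J = [[4, 1, 0], [0, 4, 0], [0, 0, 6]]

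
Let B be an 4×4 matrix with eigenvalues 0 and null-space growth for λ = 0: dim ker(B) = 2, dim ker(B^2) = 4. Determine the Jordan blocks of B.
λ = 0: successive nullity increments [2, 2] count blocks of size ≥ k; block sizes are [2, 2].

Jordan blocks: (0, 2), (0, 2)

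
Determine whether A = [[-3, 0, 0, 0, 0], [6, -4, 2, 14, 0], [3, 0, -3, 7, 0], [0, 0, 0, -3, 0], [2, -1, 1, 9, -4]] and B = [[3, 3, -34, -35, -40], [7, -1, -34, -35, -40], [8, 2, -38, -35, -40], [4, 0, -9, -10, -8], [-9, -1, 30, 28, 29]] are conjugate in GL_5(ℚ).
Yes.

Two matrices over a field are similar if and only if they have the same invariant factors.

Both A and B have characteristic polynomial (x + 3)^3(x + 4)^2 and minimal polynomial (x + 3)^2(x + 4)^2. Computing further, both have invariant factors x + 3, (x + 3)^2(x + 4)^2. Hence A and B are similar.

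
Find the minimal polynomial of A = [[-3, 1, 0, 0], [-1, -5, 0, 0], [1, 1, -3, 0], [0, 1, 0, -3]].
m_A(x) = (x + 3)(x + 4)^2

The characteristic polynomial factors as (x + 3)^2(x + 4)^2. The minimal polynomial is ∏(x - λ)^{k_λ} where k_λ is the size of the largest Jordan block at λ.

For λ = -4: rank(A + 4I) = 3, and the largest Jordan block has size 2 (the smallest k with rank((A + 4I)^k) = rank((A + 4I)^(k+1))).
For λ = -3: rank(A + 3I) = 2, and the largest Jordan block has size 1 (the smallest k with rank((A + 3I)^k) = rank((A + 3I)^(k+1))).

So m_A(x) = (x + 3)(x + 4)^2.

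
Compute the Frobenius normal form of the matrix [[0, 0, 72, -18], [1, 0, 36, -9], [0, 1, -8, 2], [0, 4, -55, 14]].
The invariant factors of A (the non-unit diagonal entries of the Smith normal form of xI - A over ℚ[x]) are (x - 6)(x^3 - 2x - 3), each dividing the next. The characteristic polynomial is their product, (x - 6)(x^3 - 2x - 3).

The rational canonical form is the block-diagonal matrix of companion matrices C(f_i):
R = [[0, 0, 0, -18], [1, 0, 0, -9], [0, 1, 0, 2], [0, 0, 1, 6]].

Note the characteristic polynomial does not split into linear factors over ℚ, so A has no Jordan form over ℚ; the rational canonical form exists over any field.

R = [[0, 0, 0, -18], [1, 0, 0, -9], [0, 1, 0, 2], [0, 0, 1, 6]]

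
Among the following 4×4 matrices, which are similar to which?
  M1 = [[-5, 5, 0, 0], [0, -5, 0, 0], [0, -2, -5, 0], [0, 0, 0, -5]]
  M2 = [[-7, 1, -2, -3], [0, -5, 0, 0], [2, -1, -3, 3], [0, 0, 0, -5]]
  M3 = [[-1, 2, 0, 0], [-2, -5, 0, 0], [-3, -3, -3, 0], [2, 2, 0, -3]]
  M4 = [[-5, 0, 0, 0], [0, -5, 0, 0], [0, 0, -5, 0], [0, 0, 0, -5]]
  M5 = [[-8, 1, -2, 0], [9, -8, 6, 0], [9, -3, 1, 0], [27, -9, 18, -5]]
Characteristic polynomials: χ_{M1} = (x + 5)^4, χ_{M2} = (x + 5)^4, χ_{M3} = (x + 3)^4, χ_{M4} = (x + 5)^4, χ_{M5} = (x + 5)^4.

{M1, M2, M5}: invariant factors x + 5, x + 5, (x + 5)^2.

{M3}: invariant factors x + 3, x + 3, (x + 3)^2.

{M4}: invariant factors x + 5, x + 5, x + 5, x + 5.

Matrices are similar if and only if their invariant-factor lists agree; the partition into similarity classes is {M1, M2, M5}, {M3}, {M4}.

3 classes: {M1, M2, M5}, {M3}, {M4}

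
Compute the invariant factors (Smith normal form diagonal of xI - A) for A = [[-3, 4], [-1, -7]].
(x + 5)^2

The Jordan structure of A has elementary divisors (x + 5)^2. Arranging the block sizes at each eigenvalue in decreasing order and taking row products gives the invariant factors.

Invariant factors (smallest first, each dividing the next): (x + 5)^2.

Check: the last factor (x + 5)^2 is the minimal polynomial, and the product (x + 5)^2 is the characteristic polynomial.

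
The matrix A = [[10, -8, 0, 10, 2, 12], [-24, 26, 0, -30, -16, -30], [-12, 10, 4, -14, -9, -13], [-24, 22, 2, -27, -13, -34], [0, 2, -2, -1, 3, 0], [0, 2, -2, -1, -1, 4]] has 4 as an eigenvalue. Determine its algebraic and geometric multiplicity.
The characteristic polynomial is (x - 4)^4(x - 2)^2, so the factor x - 4 appears with exponent 4: the algebraic multiplicity is 4.

rank(A - 4I) = 4, so the eigenspace has dimension 6 - 4 = 2: the geometric multiplicity is 2.

Since 2 < 4, A is not diagonalizable.

algebraic multiplicity 4, geometric multiplicity 2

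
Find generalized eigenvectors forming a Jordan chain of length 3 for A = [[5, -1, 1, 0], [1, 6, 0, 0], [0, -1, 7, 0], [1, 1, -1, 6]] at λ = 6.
v_1 = [[0, 0, 1, 0]]^T, v_2 = [[1, 0, 1, -1]]^T, v_3 = [[0, 1, 1, 0]]^T

We seek v_1 ∈ ker((A - 6I)^3) \ ker((A - 6I)^2), then set v_{i+1} = (A - 6I) v_i.

One such chain is v_1 = [[0, 0, 1, 0]]^T, v_2 = [[1, 0, 1, -1]]^T, v_3 = [[0, 1, 1, 0]]^T. Check: (A - 6I) v_3 = [[0, 0, 0, 0]]^T = 0.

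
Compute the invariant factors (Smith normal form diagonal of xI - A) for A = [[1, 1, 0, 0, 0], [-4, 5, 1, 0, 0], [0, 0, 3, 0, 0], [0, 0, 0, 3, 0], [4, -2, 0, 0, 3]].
x - 3, x - 3, (x - 3)^3

The Jordan structure of A has elementary divisors (x - 3)^3, (x - 3), (x - 3). Arranging the block sizes at each eigenvalue in decreasing order and taking row products gives the invariant factors.

Invariant factors (smallest first, each dividing the next): x - 3, x - 3, (x - 3)^3.

Check: the last factor (x - 3)^3 is the minimal polynomial, and the product (x - 3)^5 is the characteristic polynomial.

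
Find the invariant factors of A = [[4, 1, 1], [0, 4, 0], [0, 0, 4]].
x - 4, (x - 4)^2

The Jordan structure of A has elementary divisors (x - 4)^2, (x - 4). Arranging the block sizes at each eigenvalue in decreasing order and taking row products gives the invariant factors.

Invariant factors (smallest first, each dividing the next): x - 4, (x - 4)^2.

Check: the last factor (x - 4)^2 is the minimal polynomial, and the product (x - 4)^3 is the characteristic polynomial.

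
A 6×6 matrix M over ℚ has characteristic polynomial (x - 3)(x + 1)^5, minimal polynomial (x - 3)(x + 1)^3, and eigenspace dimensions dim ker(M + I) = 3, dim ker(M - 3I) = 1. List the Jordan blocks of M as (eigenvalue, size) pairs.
Jordan blocks: (-1, 3), (-1, 1), (-1, 1), (3, 1)

λ = -1: algebraic multiplicity 5 (exponent in χ_M), largest block size 3 (exponent in m_M), 3 blocks (geometric multiplicity). These force block sizes [3, 1, 1].
λ = 3: algebraic multiplicity 1 (exponent in χ_M), largest block size 1 (exponent in m_M), 1 block (geometric multiplicity). This forces block sizes [1].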